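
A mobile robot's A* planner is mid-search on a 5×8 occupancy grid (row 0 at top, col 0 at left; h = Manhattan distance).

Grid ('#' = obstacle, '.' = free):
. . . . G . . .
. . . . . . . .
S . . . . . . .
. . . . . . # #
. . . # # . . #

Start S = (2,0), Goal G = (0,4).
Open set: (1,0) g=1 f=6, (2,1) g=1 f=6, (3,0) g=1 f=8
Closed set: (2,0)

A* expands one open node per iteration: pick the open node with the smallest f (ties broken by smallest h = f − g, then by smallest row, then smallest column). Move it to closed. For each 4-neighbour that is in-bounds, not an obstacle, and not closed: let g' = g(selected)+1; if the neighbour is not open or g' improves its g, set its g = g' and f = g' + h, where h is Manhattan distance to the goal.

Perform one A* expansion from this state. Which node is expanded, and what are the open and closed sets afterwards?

step 1: expand (1,0) (f=6, h=5) → closed; open now [(0,0) g=2 f=6, (1,1) g=2 f=6, (2,1) g=1 f=6, (3,0) g=1 f=8]

expanded=(1,0); open=[(0,0) g=2 f=6, (1,1) g=2 f=6, (2,1) g=1 f=6, (3,0) g=1 f=8]; closed=[(1,0), (2,0)]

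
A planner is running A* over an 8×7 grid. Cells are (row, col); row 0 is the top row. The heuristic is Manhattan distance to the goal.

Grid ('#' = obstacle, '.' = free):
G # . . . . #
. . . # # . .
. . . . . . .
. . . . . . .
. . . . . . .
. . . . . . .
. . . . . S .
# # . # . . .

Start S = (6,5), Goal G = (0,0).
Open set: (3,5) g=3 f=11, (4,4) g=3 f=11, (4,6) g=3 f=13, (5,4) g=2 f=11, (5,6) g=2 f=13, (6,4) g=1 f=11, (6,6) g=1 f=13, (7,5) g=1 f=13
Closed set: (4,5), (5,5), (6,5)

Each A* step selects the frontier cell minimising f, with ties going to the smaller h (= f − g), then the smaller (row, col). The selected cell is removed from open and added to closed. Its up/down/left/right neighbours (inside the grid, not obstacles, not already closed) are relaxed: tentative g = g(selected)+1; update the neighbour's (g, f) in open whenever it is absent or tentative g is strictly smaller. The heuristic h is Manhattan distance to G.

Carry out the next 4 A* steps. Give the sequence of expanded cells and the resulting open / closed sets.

order=[(3,5) → (2,5) → (1,5) → (0,5)]; open=[(0,4) g=7 f=11, (1,6) g=6 f=13, (2,4) g=5 f=11, (2,6) g=5 f=13, (3,4) g=4 f=11, (3,6) g=4 f=13, (4,4) g=3 f=11, (4,6) g=3 f=13, (5,4) g=2 f=11, (5,6) g=2 f=13, (6,4) g=1 f=11, (6,6) g=1 f=13, (7,5) g=1 f=13]; closed=[(0,5), (1,5), (2,5), (3,5), (4,5), (5,5), (6,5)]

step 1: expand (3,5) (f=11, h=8) → closed; open now [(2,5) g=4 f=11, (3,4) g=4 f=11, (3,6) g=4 f=13, (4,4) g=3 f=11, (4,6) g=3 f=13, (5,4) g=2 f=11, (5,6) g=2 f=13, (6,4) g=1 f=11, (6,6) g=1 f=13, (7,5) g=1 f=13]
step 2: expand (2,5) (f=11, h=7) → closed; open now [(1,5) g=5 f=11, (2,4) g=5 f=11, (2,6) g=5 f=13, (3,4) g=4 f=11, (3,6) g=4 f=13, (4,4) g=3 f=11, (4,6) g=3 f=13, (5,4) g=2 f=11, (5,6) g=2 f=13, (6,4) g=1 f=11, (6,6) g=1 f=13, (7,5) g=1 f=13]
step 3: expand (1,5) (f=11, h=6) → closed; open now [(0,5) g=6 f=11, (1,6) g=6 f=13, (2,4) g=5 f=11, (2,6) g=5 f=13, (3,4) g=4 f=11, (3,6) g=4 f=13, (4,4) g=3 f=11, (4,6) g=3 f=13, (5,4) g=2 f=11, (5,6) g=2 f=13, (6,4) g=1 f=11, (6,6) g=1 f=13, (7,5) g=1 f=13]
step 4: expand (0,5) (f=11, h=5) → closed; open now [(0,4) g=7 f=11, (1,6) g=6 f=13, (2,4) g=5 f=11, (2,6) g=5 f=13, (3,4) g=4 f=11, (3,6) g=4 f=13, (4,4) g=3 f=11, (4,6) g=3 f=13, (5,4) g=2 f=11, (5,6) g=2 f=13, (6,4) g=1 f=11, (6,6) g=1 f=13, (7,5) g=1 f=13]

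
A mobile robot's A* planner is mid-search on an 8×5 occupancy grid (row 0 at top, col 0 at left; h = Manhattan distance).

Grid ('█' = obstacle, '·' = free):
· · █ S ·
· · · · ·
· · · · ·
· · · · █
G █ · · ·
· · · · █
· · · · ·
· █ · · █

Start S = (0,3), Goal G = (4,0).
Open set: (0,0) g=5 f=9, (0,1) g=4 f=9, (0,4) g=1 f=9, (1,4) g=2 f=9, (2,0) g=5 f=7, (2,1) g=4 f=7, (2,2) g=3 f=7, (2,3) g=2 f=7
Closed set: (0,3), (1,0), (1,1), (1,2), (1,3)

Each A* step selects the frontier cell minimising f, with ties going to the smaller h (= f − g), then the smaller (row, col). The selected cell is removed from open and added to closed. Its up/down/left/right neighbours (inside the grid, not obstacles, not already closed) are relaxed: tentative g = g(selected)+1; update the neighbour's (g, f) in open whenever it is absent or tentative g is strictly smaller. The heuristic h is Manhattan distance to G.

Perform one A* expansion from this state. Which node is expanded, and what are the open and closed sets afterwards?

step 1: expand (2,0) (f=7, h=2) → closed; open now [(0,0) g=5 f=9, (0,1) g=4 f=9, (0,4) g=1 f=9, (1,4) g=2 f=9, (2,1) g=4 f=7, (2,2) g=3 f=7, (2,3) g=2 f=7, (3,0) g=6 f=7]

expanded=(2,0); open=[(0,0) g=5 f=9, (0,1) g=4 f=9, (0,4) g=1 f=9, (1,4) g=2 f=9, (2,1) g=4 f=7, (2,2) g=3 f=7, (2,3) g=2 f=7, (3,0) g=6 f=7]; closed=[(0,3), (1,0), (1,1), (1,2), (1,3), (2,0)]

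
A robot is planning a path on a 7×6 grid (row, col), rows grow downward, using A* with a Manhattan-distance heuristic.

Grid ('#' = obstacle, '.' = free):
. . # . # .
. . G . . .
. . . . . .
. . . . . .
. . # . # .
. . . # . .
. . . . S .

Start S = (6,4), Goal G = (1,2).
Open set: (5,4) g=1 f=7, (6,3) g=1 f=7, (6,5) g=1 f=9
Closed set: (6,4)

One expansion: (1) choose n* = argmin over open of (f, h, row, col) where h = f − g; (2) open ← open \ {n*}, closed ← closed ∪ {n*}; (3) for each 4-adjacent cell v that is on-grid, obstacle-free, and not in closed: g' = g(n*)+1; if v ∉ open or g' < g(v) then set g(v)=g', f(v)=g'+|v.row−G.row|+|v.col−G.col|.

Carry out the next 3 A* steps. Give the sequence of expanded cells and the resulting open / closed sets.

order=[(5,4) → (6,3) → (6,2)]; open=[(5,2) g=3 f=7, (5,5) g=2 f=9, (6,1) g=3 f=9, (6,5) g=1 f=9]; closed=[(5,4), (6,2), (6,3), (6,4)]

step 1: expand (5,4) (f=7, h=6) → closed; open now [(5,5) g=2 f=9, (6,3) g=1 f=7, (6,5) g=1 f=9]
step 2: expand (6,3) (f=7, h=6) → closed; open now [(5,5) g=2 f=9, (6,2) g=2 f=7, (6,5) g=1 f=9]
step 3: expand (6,2) (f=7, h=5) → closed; open now [(5,2) g=3 f=7, (5,5) g=2 f=9, (6,1) g=3 f=9, (6,5) g=1 f=9]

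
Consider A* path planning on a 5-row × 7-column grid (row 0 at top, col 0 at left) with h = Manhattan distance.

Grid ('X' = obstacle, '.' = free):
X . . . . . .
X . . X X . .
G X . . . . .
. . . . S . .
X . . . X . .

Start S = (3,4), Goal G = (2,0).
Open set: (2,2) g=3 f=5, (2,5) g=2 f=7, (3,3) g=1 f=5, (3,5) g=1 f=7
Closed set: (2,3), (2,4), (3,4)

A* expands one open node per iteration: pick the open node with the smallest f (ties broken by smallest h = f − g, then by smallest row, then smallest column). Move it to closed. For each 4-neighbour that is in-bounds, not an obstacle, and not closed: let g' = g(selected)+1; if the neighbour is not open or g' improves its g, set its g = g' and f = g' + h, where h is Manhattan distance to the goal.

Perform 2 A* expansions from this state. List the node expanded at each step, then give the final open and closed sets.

order=[(2,2) → (3,3)]; open=[(1,2) g=4 f=7, (2,5) g=2 f=7, (3,2) g=2 f=5, (3,5) g=1 f=7, (4,3) g=2 f=7]; closed=[(2,2), (2,3), (2,4), (3,3), (3,4)]

step 1: expand (2,2) (f=5, h=2) → closed; open now [(1,2) g=4 f=7, (2,5) g=2 f=7, (3,2) g=4 f=7, (3,3) g=1 f=5, (3,5) g=1 f=7]
step 2: expand (3,3) (f=5, h=4) → closed; open now [(1,2) g=4 f=7, (2,5) g=2 f=7, (3,2) g=2 f=5, (3,5) g=1 f=7, (4,3) g=2 f=7]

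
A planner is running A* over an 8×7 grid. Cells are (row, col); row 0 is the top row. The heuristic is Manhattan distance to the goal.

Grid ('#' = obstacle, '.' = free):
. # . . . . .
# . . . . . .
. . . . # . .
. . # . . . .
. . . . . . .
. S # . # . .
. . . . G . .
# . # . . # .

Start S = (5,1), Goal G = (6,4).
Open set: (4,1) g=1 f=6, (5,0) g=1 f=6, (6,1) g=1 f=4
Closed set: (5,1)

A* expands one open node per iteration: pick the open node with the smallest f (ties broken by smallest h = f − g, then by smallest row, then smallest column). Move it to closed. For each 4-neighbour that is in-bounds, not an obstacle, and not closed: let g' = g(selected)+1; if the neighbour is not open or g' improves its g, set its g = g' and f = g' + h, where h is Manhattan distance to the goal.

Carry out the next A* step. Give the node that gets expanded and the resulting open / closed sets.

step 1: expand (6,1) (f=4, h=3) → closed; open now [(4,1) g=1 f=6, (5,0) g=1 f=6, (6,0) g=2 f=6, (6,2) g=2 f=4, (7,1) g=2 f=6]

expanded=(6,1); open=[(4,1) g=1 f=6, (5,0) g=1 f=6, (6,0) g=2 f=6, (6,2) g=2 f=4, (7,1) g=2 f=6]; closed=[(5,1), (6,1)]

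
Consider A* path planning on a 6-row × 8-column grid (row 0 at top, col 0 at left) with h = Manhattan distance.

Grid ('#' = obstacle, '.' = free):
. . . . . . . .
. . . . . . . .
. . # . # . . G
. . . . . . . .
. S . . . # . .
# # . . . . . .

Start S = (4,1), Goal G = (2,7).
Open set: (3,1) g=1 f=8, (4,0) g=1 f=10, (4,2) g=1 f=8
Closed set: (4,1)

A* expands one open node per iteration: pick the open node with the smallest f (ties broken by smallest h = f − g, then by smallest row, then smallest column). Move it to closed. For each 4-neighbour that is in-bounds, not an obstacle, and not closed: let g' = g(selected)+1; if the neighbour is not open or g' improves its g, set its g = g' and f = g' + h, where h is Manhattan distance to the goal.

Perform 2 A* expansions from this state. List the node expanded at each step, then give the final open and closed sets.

order=[(3,1) → (2,1)]; open=[(1,1) g=3 f=10, (2,0) g=3 f=10, (3,0) g=2 f=10, (3,2) g=2 f=8, (4,0) g=1 f=10, (4,2) g=1 f=8]; closed=[(2,1), (3,1), (4,1)]

step 1: expand (3,1) (f=8, h=7) → closed; open now [(2,1) g=2 f=8, (3,0) g=2 f=10, (3,2) g=2 f=8, (4,0) g=1 f=10, (4,2) g=1 f=8]
step 2: expand (2,1) (f=8, h=6) → closed; open now [(1,1) g=3 f=10, (2,0) g=3 f=10, (3,0) g=2 f=10, (3,2) g=2 f=8, (4,0) g=1 f=10, (4,2) g=1 f=8]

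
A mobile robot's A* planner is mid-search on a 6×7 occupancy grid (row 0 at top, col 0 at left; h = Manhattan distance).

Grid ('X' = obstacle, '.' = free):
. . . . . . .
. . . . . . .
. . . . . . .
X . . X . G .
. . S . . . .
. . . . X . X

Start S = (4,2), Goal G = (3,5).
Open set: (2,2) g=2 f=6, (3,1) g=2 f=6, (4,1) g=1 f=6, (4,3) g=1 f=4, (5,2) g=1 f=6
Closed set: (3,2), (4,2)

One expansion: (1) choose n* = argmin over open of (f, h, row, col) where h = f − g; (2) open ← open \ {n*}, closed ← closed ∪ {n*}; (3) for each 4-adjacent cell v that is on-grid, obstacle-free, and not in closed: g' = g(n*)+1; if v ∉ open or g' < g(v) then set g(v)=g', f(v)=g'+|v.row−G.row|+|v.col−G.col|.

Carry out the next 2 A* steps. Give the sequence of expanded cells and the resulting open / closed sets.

step 1: expand (4,3) (f=4, h=3) → closed; open now [(2,2) g=2 f=6, (3,1) g=2 f=6, (4,1) g=1 f=6, (4,4) g=2 f=4, (5,2) g=1 f=6, (5,3) g=2 f=6]
step 2: expand (4,4) (f=4, h=2) → closed; open now [(2,2) g=2 f=6, (3,1) g=2 f=6, (3,4) g=3 f=4, (4,1) g=1 f=6, (4,5) g=3 f=4, (5,2) g=1 f=6, (5,3) g=2 f=6]

order=[(4,3) → (4,4)]; open=[(2,2) g=2 f=6, (3,1) g=2 f=6, (3,4) g=3 f=4, (4,1) g=1 f=6, (4,5) g=3 f=4, (5,2) g=1 f=6, (5,3) g=2 f=6]; closed=[(3,2), (4,2), (4,3), (4,4)]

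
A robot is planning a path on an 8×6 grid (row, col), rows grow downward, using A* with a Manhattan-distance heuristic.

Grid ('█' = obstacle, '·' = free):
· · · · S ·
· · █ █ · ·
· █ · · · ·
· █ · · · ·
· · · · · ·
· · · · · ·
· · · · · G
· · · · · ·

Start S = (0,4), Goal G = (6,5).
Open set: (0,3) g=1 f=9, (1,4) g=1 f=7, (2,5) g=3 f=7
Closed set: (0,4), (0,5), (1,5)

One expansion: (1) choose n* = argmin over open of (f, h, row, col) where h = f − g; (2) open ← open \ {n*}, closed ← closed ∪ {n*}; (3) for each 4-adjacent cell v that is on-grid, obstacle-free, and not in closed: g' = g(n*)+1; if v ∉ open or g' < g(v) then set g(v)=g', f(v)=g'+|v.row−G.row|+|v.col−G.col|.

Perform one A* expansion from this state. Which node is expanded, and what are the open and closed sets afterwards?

step 1: expand (2,5) (f=7, h=4) → closed; open now [(0,3) g=1 f=9, (1,4) g=1 f=7, (2,4) g=4 f=9, (3,5) g=4 f=7]

expanded=(2,5); open=[(0,3) g=1 f=9, (1,4) g=1 f=7, (2,4) g=4 f=9, (3,5) g=4 f=7]; closed=[(0,4), (0,5), (1,5), (2,5)]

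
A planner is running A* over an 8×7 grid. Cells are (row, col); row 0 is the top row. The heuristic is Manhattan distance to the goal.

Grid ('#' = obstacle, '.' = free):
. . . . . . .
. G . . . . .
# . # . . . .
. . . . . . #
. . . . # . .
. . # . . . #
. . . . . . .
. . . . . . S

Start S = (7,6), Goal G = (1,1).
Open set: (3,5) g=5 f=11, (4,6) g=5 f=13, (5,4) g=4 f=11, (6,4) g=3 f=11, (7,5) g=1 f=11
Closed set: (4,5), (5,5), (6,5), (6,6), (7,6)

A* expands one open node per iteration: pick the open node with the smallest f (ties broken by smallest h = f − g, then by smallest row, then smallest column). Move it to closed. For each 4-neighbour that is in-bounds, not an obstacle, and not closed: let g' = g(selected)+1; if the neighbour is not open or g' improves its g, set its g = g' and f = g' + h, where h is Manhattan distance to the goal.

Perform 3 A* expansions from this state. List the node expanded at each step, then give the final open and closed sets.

order=[(3,5) → (2,5) → (1,5)]; open=[(0,5) g=8 f=13, (1,4) g=8 f=11, (1,6) g=8 f=13, (2,4) g=7 f=11, (2,6) g=7 f=13, (3,4) g=6 f=11, (4,6) g=5 f=13, (5,4) g=4 f=11, (6,4) g=3 f=11, (7,5) g=1 f=11]; closed=[(1,5), (2,5), (3,5), (4,5), (5,5), (6,5), (6,6), (7,6)]

step 1: expand (3,5) (f=11, h=6) → closed; open now [(2,5) g=6 f=11, (3,4) g=6 f=11, (4,6) g=5 f=13, (5,4) g=4 f=11, (6,4) g=3 f=11, (7,5) g=1 f=11]
step 2: expand (2,5) (f=11, h=5) → closed; open now [(1,5) g=7 f=11, (2,4) g=7 f=11, (2,6) g=7 f=13, (3,4) g=6 f=11, (4,6) g=5 f=13, (5,4) g=4 f=11, (6,4) g=3 f=11, (7,5) g=1 f=11]
step 3: expand (1,5) (f=11, h=4) → closed; open now [(0,5) g=8 f=13, (1,4) g=8 f=11, (1,6) g=8 f=13, (2,4) g=7 f=11, (2,6) g=7 f=13, (3,4) g=6 f=11, (4,6) g=5 f=13, (5,4) g=4 f=11, (6,4) g=3 f=11, (7,5) g=1 f=11]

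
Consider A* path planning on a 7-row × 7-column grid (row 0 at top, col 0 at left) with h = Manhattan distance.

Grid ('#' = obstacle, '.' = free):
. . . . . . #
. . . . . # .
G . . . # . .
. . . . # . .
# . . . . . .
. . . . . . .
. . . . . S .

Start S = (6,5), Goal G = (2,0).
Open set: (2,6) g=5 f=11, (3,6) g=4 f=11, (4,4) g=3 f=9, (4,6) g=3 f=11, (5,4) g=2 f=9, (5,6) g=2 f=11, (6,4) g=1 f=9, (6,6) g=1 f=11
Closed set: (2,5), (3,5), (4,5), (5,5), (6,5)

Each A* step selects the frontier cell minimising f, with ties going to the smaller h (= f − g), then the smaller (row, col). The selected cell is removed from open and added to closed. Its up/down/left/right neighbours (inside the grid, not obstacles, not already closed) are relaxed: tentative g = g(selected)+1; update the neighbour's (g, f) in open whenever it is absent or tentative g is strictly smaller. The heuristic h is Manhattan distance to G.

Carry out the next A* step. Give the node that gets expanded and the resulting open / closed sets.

step 1: expand (4,4) (f=9, h=6) → closed; open now [(2,6) g=5 f=11, (3,6) g=4 f=11, (4,3) g=4 f=9, (4,6) g=3 f=11, (5,4) g=2 f=9, (5,6) g=2 f=11, (6,4) g=1 f=9, (6,6) g=1 f=11]

expanded=(4,4); open=[(2,6) g=5 f=11, (3,6) g=4 f=11, (4,3) g=4 f=9, (4,6) g=3 f=11, (5,4) g=2 f=9, (5,6) g=2 f=11, (6,4) g=1 f=9, (6,6) g=1 f=11]; closed=[(2,5), (3,5), (4,4), (4,5), (5,5), (6,5)]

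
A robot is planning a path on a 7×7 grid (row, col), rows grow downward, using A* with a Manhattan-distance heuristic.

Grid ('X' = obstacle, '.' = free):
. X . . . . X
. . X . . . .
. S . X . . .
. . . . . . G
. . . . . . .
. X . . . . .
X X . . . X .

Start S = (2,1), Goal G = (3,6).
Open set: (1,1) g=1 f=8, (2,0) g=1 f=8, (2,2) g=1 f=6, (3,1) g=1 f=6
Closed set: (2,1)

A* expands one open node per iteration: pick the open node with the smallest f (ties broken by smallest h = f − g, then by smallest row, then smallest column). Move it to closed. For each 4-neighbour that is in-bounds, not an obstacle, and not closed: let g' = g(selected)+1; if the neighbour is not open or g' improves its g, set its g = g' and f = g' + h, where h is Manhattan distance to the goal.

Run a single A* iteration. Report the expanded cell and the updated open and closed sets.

expanded=(2,2); open=[(1,1) g=1 f=8, (2,0) g=1 f=8, (3,1) g=1 f=6, (3,2) g=2 f=6]; closed=[(2,1), (2,2)]

step 1: expand (2,2) (f=6, h=5) → closed; open now [(1,1) g=1 f=8, (2,0) g=1 f=8, (3,1) g=1 f=6, (3,2) g=2 f=6]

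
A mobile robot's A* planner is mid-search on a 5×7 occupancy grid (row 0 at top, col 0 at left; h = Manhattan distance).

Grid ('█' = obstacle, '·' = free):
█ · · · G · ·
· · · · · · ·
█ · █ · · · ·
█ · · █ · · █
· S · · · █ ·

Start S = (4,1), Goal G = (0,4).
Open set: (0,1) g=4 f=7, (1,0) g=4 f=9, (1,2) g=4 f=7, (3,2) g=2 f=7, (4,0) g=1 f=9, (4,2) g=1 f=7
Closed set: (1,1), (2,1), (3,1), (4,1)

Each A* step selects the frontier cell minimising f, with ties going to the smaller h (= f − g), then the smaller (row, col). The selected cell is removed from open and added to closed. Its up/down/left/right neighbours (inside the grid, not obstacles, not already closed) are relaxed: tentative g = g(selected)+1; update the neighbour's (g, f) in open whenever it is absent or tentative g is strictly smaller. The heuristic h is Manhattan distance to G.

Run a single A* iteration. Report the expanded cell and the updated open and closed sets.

expanded=(0,1); open=[(0,2) g=5 f=7, (1,0) g=4 f=9, (1,2) g=4 f=7, (3,2) g=2 f=7, (4,0) g=1 f=9, (4,2) g=1 f=7]; closed=[(0,1), (1,1), (2,1), (3,1), (4,1)]

step 1: expand (0,1) (f=7, h=3) → closed; open now [(0,2) g=5 f=7, (1,0) g=4 f=9, (1,2) g=4 f=7, (3,2) g=2 f=7, (4,0) g=1 f=9, (4,2) g=1 f=7]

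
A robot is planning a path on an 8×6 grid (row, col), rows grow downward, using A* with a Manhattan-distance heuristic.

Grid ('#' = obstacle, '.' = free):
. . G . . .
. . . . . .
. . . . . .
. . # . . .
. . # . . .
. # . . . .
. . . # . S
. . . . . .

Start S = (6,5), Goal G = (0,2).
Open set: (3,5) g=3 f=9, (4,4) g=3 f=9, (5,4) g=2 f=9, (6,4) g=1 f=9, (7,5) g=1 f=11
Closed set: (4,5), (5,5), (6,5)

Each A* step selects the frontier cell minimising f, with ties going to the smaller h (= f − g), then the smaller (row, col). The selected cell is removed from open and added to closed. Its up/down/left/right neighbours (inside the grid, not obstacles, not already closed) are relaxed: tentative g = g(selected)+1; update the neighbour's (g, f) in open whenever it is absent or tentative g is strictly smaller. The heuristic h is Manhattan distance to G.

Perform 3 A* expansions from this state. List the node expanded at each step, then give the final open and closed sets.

order=[(3,5) → (2,5) → (1,5)]; open=[(0,5) g=6 f=9, (1,4) g=6 f=9, (2,4) g=5 f=9, (3,4) g=4 f=9, (4,4) g=3 f=9, (5,4) g=2 f=9, (6,4) g=1 f=9, (7,5) g=1 f=11]; closed=[(1,5), (2,5), (3,5), (4,5), (5,5), (6,5)]

step 1: expand (3,5) (f=9, h=6) → closed; open now [(2,5) g=4 f=9, (3,4) g=4 f=9, (4,4) g=3 f=9, (5,4) g=2 f=9, (6,4) g=1 f=9, (7,5) g=1 f=11]
step 2: expand (2,5) (f=9, h=5) → closed; open now [(1,5) g=5 f=9, (2,4) g=5 f=9, (3,4) g=4 f=9, (4,4) g=3 f=9, (5,4) g=2 f=9, (6,4) g=1 f=9, (7,5) g=1 f=11]
step 3: expand (1,5) (f=9, h=4) → closed; open now [(0,5) g=6 f=9, (1,4) g=6 f=9, (2,4) g=5 f=9, (3,4) g=4 f=9, (4,4) g=3 f=9, (5,4) g=2 f=9, (6,4) g=1 f=9, (7,5) g=1 f=11]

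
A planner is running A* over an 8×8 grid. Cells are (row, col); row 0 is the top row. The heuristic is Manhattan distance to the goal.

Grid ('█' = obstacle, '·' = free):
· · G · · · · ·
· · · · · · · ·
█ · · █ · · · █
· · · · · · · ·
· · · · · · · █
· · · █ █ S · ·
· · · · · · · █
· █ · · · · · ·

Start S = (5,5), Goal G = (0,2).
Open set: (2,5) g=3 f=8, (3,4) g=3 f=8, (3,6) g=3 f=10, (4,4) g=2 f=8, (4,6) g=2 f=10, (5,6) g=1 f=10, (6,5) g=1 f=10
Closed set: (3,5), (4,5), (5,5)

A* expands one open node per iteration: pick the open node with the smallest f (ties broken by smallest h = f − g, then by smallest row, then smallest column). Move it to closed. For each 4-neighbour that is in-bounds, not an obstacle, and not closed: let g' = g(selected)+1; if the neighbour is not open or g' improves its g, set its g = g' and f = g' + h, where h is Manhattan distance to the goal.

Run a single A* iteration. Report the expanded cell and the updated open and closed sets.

step 1: expand (2,5) (f=8, h=5) → closed; open now [(1,5) g=4 f=8, (2,4) g=4 f=8, (2,6) g=4 f=10, (3,4) g=3 f=8, (3,6) g=3 f=10, (4,4) g=2 f=8, (4,6) g=2 f=10, (5,6) g=1 f=10, (6,5) g=1 f=10]

expanded=(2,5); open=[(1,5) g=4 f=8, (2,4) g=4 f=8, (2,6) g=4 f=10, (3,4) g=3 f=8, (3,6) g=3 f=10, (4,4) g=2 f=8, (4,6) g=2 f=10, (5,6) g=1 f=10, (6,5) g=1 f=10]; closed=[(2,5), (3,5), (4,5), (5,5)]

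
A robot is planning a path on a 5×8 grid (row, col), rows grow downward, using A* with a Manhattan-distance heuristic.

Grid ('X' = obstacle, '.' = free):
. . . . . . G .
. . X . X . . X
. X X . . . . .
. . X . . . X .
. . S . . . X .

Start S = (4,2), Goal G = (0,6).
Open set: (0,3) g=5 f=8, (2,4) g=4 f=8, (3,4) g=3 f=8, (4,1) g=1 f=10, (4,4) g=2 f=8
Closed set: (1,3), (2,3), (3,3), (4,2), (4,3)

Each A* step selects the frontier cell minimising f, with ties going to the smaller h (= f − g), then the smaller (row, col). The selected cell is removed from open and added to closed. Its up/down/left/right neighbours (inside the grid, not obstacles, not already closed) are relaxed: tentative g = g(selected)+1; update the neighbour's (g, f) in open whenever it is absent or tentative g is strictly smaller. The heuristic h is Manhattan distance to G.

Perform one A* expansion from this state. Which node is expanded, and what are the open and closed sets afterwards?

step 1: expand (0,3) (f=8, h=3) → closed; open now [(0,2) g=6 f=10, (0,4) g=6 f=8, (2,4) g=4 f=8, (3,4) g=3 f=8, (4,1) g=1 f=10, (4,4) g=2 f=8]

expanded=(0,3); open=[(0,2) g=6 f=10, (0,4) g=6 f=8, (2,4) g=4 f=8, (3,4) g=3 f=8, (4,1) g=1 f=10, (4,4) g=2 f=8]; closed=[(0,3), (1,3), (2,3), (3,3), (4,2), (4,3)]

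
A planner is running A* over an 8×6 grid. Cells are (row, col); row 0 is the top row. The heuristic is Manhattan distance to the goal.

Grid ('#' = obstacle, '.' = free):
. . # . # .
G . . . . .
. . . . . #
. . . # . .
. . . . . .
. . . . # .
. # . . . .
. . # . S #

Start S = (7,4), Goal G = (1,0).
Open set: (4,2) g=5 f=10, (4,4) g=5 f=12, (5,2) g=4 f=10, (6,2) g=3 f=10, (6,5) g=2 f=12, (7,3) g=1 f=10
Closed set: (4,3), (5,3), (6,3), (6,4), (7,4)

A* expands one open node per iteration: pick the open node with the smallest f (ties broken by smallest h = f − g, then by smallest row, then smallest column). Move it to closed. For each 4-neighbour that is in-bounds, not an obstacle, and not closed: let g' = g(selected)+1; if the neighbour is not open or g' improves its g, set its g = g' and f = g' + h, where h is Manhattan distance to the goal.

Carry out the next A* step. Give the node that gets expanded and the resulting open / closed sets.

step 1: expand (4,2) (f=10, h=5) → closed; open now [(3,2) g=6 f=10, (4,1) g=6 f=10, (4,4) g=5 f=12, (5,2) g=4 f=10, (6,2) g=3 f=10, (6,5) g=2 f=12, (7,3) g=1 f=10]

expanded=(4,2); open=[(3,2) g=6 f=10, (4,1) g=6 f=10, (4,4) g=5 f=12, (5,2) g=4 f=10, (6,2) g=3 f=10, (6,5) g=2 f=12, (7,3) g=1 f=10]; closed=[(4,2), (4,3), (5,3), (6,3), (6,4), (7,4)]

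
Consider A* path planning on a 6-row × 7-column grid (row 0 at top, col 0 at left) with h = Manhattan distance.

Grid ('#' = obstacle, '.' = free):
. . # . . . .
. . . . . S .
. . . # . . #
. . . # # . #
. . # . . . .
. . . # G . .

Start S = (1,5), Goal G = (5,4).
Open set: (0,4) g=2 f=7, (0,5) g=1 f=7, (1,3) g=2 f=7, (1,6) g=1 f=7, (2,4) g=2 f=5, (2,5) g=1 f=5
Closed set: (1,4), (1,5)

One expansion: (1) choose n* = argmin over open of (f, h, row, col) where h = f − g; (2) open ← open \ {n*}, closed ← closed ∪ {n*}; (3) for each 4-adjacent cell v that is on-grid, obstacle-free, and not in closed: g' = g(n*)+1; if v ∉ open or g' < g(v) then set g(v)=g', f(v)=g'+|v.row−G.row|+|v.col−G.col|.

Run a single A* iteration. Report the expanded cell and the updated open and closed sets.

expanded=(2,4); open=[(0,4) g=2 f=7, (0,5) g=1 f=7, (1,3) g=2 f=7, (1,6) g=1 f=7, (2,5) g=1 f=5]; closed=[(1,4), (1,5), (2,4)]

step 1: expand (2,4) (f=5, h=3) → closed; open now [(0,4) g=2 f=7, (0,5) g=1 f=7, (1,3) g=2 f=7, (1,6) g=1 f=7, (2,5) g=1 f=5]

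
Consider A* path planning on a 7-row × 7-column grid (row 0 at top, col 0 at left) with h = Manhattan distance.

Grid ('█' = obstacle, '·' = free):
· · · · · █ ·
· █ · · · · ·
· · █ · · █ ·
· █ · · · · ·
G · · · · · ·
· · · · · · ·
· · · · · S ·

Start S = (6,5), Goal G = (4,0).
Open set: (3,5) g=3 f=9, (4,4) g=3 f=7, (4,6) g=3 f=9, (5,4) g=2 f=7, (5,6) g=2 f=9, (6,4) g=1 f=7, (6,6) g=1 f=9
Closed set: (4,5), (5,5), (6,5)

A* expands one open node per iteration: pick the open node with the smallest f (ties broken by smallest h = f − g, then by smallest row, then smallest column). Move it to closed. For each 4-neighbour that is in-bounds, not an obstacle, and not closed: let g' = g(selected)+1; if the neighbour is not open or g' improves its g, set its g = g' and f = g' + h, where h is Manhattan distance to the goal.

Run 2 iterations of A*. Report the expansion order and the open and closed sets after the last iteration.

order=[(4,4) → (4,3)]; open=[(3,3) g=5 f=9, (3,4) g=4 f=9, (3,5) g=3 f=9, (4,2) g=5 f=7, (4,6) g=3 f=9, (5,3) g=5 f=9, (5,4) g=2 f=7, (5,6) g=2 f=9, (6,4) g=1 f=7, (6,6) g=1 f=9]; closed=[(4,3), (4,4), (4,5), (5,5), (6,5)]

step 1: expand (4,4) (f=7, h=4) → closed; open now [(3,4) g=4 f=9, (3,5) g=3 f=9, (4,3) g=4 f=7, (4,6) g=3 f=9, (5,4) g=2 f=7, (5,6) g=2 f=9, (6,4) g=1 f=7, (6,6) g=1 f=9]
step 2: expand (4,3) (f=7, h=3) → closed; open now [(3,3) g=5 f=9, (3,4) g=4 f=9, (3,5) g=3 f=9, (4,2) g=5 f=7, (4,6) g=3 f=9, (5,3) g=5 f=9, (5,4) g=2 f=7, (5,6) g=2 f=9, (6,4) g=1 f=7, (6,6) g=1 f=9]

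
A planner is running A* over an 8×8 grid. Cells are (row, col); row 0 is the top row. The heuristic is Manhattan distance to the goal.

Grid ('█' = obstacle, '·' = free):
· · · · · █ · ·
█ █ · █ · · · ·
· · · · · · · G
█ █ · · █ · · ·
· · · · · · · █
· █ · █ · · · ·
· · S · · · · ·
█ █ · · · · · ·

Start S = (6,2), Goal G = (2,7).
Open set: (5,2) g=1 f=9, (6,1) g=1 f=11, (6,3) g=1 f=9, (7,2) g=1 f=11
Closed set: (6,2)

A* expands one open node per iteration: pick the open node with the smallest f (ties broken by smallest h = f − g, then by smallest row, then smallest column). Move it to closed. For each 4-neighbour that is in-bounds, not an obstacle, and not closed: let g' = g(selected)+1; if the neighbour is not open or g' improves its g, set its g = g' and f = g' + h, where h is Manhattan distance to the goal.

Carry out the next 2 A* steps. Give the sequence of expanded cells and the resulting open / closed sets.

order=[(5,2) → (4,2)]; open=[(3,2) g=3 f=9, (4,1) g=3 f=11, (4,3) g=3 f=9, (6,1) g=1 f=11, (6,3) g=1 f=9, (7,2) g=1 f=11]; closed=[(4,2), (5,2), (6,2)]

step 1: expand (5,2) (f=9, h=8) → closed; open now [(4,2) g=2 f=9, (6,1) g=1 f=11, (6,3) g=1 f=9, (7,2) g=1 f=11]
step 2: expand (4,2) (f=9, h=7) → closed; open now [(3,2) g=3 f=9, (4,1) g=3 f=11, (4,3) g=3 f=9, (6,1) g=1 f=11, (6,3) g=1 f=9, (7,2) g=1 f=11]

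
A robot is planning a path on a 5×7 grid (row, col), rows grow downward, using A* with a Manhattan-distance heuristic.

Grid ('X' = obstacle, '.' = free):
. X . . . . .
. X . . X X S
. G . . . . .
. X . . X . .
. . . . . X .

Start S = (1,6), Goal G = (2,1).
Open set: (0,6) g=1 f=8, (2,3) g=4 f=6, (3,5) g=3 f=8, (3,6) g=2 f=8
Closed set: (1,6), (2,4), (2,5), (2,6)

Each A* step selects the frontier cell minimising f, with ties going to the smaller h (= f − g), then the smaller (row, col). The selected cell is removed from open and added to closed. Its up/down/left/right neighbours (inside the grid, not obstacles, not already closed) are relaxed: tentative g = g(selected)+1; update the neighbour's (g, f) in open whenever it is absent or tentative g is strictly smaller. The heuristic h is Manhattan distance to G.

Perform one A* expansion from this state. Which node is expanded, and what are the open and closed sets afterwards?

expanded=(2,3); open=[(0,6) g=1 f=8, (1,3) g=5 f=8, (2,2) g=5 f=6, (3,3) g=5 f=8, (3,5) g=3 f=8, (3,6) g=2 f=8]; closed=[(1,6), (2,3), (2,4), (2,5), (2,6)]

step 1: expand (2,3) (f=6, h=2) → closed; open now [(0,6) g=1 f=8, (1,3) g=5 f=8, (2,2) g=5 f=6, (3,3) g=5 f=8, (3,5) g=3 f=8, (3,6) g=2 f=8]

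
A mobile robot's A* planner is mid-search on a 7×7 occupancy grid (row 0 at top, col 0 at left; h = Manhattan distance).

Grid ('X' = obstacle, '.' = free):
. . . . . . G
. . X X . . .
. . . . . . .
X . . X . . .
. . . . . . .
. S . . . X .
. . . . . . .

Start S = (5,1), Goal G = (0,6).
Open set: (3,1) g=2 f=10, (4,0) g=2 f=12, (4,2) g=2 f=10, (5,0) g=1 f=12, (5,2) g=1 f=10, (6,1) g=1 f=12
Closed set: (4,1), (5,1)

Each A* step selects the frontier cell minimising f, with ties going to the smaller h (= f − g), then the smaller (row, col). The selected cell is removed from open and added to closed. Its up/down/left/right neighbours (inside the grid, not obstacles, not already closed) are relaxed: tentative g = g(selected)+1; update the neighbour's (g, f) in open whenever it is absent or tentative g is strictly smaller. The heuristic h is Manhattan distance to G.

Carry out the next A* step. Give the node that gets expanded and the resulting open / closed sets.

expanded=(3,1); open=[(2,1) g=3 f=10, (3,2) g=3 f=10, (4,0) g=2 f=12, (4,2) g=2 f=10, (5,0) g=1 f=12, (5,2) g=1 f=10, (6,1) g=1 f=12]; closed=[(3,1), (4,1), (5,1)]

step 1: expand (3,1) (f=10, h=8) → closed; open now [(2,1) g=3 f=10, (3,2) g=3 f=10, (4,0) g=2 f=12, (4,2) g=2 f=10, (5,0) g=1 f=12, (5,2) g=1 f=10, (6,1) g=1 f=12]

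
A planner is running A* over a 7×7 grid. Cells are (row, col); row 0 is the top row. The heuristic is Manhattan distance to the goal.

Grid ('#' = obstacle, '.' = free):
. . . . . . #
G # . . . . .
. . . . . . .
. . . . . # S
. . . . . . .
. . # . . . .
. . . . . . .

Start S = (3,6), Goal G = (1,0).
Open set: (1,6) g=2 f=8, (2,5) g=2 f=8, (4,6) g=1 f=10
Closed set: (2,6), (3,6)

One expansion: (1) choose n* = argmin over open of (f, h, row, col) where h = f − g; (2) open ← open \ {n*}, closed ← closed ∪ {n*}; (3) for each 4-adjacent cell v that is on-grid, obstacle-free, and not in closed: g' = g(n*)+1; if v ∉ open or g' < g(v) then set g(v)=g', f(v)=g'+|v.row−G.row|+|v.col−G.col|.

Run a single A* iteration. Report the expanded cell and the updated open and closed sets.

expanded=(1,6); open=[(1,5) g=3 f=8, (2,5) g=2 f=8, (4,6) g=1 f=10]; closed=[(1,6), (2,6), (3,6)]

step 1: expand (1,6) (f=8, h=6) → closed; open now [(1,5) g=3 f=8, (2,5) g=2 f=8, (4,6) g=1 f=10]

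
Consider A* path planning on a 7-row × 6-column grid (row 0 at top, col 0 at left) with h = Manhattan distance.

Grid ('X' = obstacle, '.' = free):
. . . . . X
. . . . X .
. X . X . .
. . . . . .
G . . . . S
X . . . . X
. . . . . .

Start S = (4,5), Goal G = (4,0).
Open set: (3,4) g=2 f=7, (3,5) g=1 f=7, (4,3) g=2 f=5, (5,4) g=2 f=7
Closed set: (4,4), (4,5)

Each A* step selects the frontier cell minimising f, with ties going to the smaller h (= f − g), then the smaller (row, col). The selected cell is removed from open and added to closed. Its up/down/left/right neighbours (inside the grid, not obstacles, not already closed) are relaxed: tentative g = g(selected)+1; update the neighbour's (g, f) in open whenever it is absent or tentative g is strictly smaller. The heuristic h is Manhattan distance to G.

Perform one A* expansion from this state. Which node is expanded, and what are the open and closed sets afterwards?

expanded=(4,3); open=[(3,3) g=3 f=7, (3,4) g=2 f=7, (3,5) g=1 f=7, (4,2) g=3 f=5, (5,3) g=3 f=7, (5,4) g=2 f=7]; closed=[(4,3), (4,4), (4,5)]

step 1: expand (4,3) (f=5, h=3) → closed; open now [(3,3) g=3 f=7, (3,4) g=2 f=7, (3,5) g=1 f=7, (4,2) g=3 f=5, (5,3) g=3 f=7, (5,4) g=2 f=7]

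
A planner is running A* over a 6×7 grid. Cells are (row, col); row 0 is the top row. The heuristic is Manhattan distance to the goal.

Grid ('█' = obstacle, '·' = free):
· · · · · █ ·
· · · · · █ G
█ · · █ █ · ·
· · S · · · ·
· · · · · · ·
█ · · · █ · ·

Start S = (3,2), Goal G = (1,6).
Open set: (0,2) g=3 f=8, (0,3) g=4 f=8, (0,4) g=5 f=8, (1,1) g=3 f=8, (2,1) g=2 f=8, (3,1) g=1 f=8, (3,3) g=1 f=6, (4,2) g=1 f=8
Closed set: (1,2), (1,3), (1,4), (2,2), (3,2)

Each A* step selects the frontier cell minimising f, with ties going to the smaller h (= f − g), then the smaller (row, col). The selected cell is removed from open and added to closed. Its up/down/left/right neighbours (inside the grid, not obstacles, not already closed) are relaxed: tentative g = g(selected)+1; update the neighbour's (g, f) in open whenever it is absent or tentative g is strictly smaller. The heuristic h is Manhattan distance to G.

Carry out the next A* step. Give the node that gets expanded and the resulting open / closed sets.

step 1: expand (3,3) (f=6, h=5) → closed; open now [(0,2) g=3 f=8, (0,3) g=4 f=8, (0,4) g=5 f=8, (1,1) g=3 f=8, (2,1) g=2 f=8, (3,1) g=1 f=8, (3,4) g=2 f=6, (4,2) g=1 f=8, (4,3) g=2 f=8]

expanded=(3,3); open=[(0,2) g=3 f=8, (0,3) g=4 f=8, (0,4) g=5 f=8, (1,1) g=3 f=8, (2,1) g=2 f=8, (3,1) g=1 f=8, (3,4) g=2 f=6, (4,2) g=1 f=8, (4,3) g=2 f=8]; closed=[(1,2), (1,3), (1,4), (2,2), (3,2), (3,3)]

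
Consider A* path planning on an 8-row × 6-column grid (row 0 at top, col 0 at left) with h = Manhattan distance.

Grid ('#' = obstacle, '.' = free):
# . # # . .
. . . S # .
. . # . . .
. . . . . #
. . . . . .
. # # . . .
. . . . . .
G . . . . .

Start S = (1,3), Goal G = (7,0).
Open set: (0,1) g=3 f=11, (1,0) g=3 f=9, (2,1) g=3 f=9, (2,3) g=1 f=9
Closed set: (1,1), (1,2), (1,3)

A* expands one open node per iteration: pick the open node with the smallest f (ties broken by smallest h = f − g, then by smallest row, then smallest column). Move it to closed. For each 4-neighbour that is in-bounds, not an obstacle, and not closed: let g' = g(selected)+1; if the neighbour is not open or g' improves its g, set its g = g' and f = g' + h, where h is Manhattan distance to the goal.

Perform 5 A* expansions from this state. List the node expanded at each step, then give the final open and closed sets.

step 1: expand (1,0) (f=9, h=6) → closed; open now [(0,1) g=3 f=11, (2,0) g=4 f=9, (2,1) g=3 f=9, (2,3) g=1 f=9]
step 2: expand (2,0) (f=9, h=5) → closed; open now [(0,1) g=3 f=11, (2,1) g=3 f=9, (2,3) g=1 f=9, (3,0) g=5 f=9]
step 3: expand (3,0) (f=9, h=4) → closed; open now [(0,1) g=3 f=11, (2,1) g=3 f=9, (2,3) g=1 f=9, (3,1) g=6 f=11, (4,0) g=6 f=9]
step 4: expand (4,0) (f=9, h=3) → closed; open now [(0,1) g=3 f=11, (2,1) g=3 f=9, (2,3) g=1 f=9, (3,1) g=6 f=11, (4,1) g=7 f=11, (5,0) g=7 f=9]
step 5: expand (5,0) (f=9, h=2) → closed; open now [(0,1) g=3 f=11, (2,1) g=3 f=9, (2,3) g=1 f=9, (3,1) g=6 f=11, (4,1) g=7 f=11, (6,0) g=8 f=9]

order=[(1,0) → (2,0) → (3,0) → (4,0) → (5,0)]; open=[(0,1) g=3 f=11, (2,1) g=3 f=9, (2,3) g=1 f=9, (3,1) g=6 f=11, (4,1) g=7 f=11, (6,0) g=8 f=9]; closed=[(1,0), (1,1), (1,2), (1,3), (2,0), (3,0), (4,0), (5,0)]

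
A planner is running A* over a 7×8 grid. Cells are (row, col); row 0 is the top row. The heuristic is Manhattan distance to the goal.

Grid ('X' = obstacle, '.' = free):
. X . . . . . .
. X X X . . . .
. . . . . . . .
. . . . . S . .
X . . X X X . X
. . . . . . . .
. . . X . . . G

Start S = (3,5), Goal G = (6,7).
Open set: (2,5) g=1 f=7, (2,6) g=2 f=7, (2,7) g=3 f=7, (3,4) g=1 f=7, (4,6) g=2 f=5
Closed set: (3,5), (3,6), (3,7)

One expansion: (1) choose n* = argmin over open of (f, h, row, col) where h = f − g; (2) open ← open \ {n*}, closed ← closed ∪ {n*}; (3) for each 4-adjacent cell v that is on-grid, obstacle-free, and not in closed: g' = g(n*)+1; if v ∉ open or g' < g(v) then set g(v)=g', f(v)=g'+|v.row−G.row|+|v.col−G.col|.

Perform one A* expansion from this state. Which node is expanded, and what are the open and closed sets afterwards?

expanded=(4,6); open=[(2,5) g=1 f=7, (2,6) g=2 f=7, (2,7) g=3 f=7, (3,4) g=1 f=7, (5,6) g=3 f=5]; closed=[(3,5), (3,6), (3,7), (4,6)]

step 1: expand (4,6) (f=5, h=3) → closed; open now [(2,5) g=1 f=7, (2,6) g=2 f=7, (2,7) g=3 f=7, (3,4) g=1 f=7, (5,6) g=3 f=5]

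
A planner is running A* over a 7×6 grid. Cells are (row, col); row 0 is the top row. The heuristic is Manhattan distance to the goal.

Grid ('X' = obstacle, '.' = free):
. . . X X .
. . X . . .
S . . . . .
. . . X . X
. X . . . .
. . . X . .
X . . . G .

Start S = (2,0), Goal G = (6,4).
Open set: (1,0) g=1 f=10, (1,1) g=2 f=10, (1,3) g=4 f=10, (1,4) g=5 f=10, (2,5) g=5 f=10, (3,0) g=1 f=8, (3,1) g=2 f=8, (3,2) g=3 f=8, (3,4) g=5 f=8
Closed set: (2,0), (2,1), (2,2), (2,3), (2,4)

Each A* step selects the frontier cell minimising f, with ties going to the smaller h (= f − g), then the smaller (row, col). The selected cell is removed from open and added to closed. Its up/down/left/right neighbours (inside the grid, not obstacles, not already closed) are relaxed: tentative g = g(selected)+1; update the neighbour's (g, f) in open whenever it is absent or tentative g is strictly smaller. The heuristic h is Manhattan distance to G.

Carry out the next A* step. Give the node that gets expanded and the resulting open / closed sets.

expanded=(3,4); open=[(1,0) g=1 f=10, (1,1) g=2 f=10, (1,3) g=4 f=10, (1,4) g=5 f=10, (2,5) g=5 f=10, (3,0) g=1 f=8, (3,1) g=2 f=8, (3,2) g=3 f=8, (4,4) g=6 f=8]; closed=[(2,0), (2,1), (2,2), (2,3), (2,4), (3,4)]

step 1: expand (3,4) (f=8, h=3) → closed; open now [(1,0) g=1 f=10, (1,1) g=2 f=10, (1,3) g=4 f=10, (1,4) g=5 f=10, (2,5) g=5 f=10, (3,0) g=1 f=8, (3,1) g=2 f=8, (3,2) g=3 f=8, (4,4) g=6 f=8]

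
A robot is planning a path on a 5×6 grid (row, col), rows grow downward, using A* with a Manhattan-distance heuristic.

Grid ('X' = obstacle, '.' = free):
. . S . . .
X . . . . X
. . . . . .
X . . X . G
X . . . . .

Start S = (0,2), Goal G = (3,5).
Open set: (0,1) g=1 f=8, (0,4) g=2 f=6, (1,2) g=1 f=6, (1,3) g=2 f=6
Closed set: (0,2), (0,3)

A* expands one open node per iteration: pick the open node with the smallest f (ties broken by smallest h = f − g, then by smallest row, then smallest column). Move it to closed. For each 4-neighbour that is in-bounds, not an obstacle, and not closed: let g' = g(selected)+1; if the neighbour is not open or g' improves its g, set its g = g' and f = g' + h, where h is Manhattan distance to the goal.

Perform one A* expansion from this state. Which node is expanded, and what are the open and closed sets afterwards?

step 1: expand (0,4) (f=6, h=4) → closed; open now [(0,1) g=1 f=8, (0,5) g=3 f=6, (1,2) g=1 f=6, (1,3) g=2 f=6, (1,4) g=3 f=6]

expanded=(0,4); open=[(0,1) g=1 f=8, (0,5) g=3 f=6, (1,2) g=1 f=6, (1,3) g=2 f=6, (1,4) g=3 f=6]; closed=[(0,2), (0,3), (0,4)]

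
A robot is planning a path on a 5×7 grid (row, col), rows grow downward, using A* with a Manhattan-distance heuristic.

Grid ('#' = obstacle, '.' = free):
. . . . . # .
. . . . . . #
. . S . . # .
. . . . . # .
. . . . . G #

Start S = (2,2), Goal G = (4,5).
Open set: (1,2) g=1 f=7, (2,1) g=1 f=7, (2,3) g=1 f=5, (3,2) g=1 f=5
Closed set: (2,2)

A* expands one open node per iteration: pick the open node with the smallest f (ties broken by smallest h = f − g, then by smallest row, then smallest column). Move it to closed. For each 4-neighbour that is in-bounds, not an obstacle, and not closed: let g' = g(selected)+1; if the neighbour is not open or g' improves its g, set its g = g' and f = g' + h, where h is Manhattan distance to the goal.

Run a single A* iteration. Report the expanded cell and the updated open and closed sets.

expanded=(2,3); open=[(1,2) g=1 f=7, (1,3) g=2 f=7, (2,1) g=1 f=7, (2,4) g=2 f=5, (3,2) g=1 f=5, (3,3) g=2 f=5]; closed=[(2,2), (2,3)]

step 1: expand (2,3) (f=5, h=4) → closed; open now [(1,2) g=1 f=7, (1,3) g=2 f=7, (2,1) g=1 f=7, (2,4) g=2 f=5, (3,2) g=1 f=5, (3,3) g=2 f=5]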